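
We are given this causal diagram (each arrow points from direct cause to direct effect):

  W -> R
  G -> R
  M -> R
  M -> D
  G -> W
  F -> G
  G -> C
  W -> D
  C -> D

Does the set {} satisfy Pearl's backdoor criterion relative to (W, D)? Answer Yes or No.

Backdoor paths from W to D (paths whose first edge points into W):
  P1: W <- G -> C -> D
  P2: W <- G -> R <- M -> D
Condition 1 (no descendant of W in the set): holds — descendants of W are {D, R}; none are in {}.
Condition 2 (every backdoor path blocked by {}):
  P1: open — no interior node is in the conditioning set.
  P2: blocked at collider R (neither it nor any descendant is in the conditioning set).
{} does not satisfy the backdoor criterion.

No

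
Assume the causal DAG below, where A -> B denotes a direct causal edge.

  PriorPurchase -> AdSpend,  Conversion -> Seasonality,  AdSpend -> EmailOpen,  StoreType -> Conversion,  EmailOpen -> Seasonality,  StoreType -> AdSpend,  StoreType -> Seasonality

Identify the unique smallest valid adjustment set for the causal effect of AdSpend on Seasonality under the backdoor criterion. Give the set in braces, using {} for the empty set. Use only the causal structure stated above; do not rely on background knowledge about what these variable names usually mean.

{StoreType}

Variables eligible for adjustment (non-descendants of AdSpend, excluding AdSpend and Seasonality): {Conversion, PriorPurchase, StoreType}.
Backdoor paths from AdSpend to Seasonality:
  P1: AdSpend <- StoreType -> Conversion -> Seasonality
  P2: AdSpend <- StoreType -> Seasonality
The empty set is not sufficient: P1 (AdSpend <- StoreType -> Conversion -> Seasonality) has no collider blocking it and no conditioned non-collider, so it is open.
Try {StoreType}:
  P1: blocked at fork node StoreType ∈ conditioning set.
  P2: blocked at fork node StoreType ∈ conditioning set.
{StoreType} contains no descendant of AdSpend and blocks every backdoor path.
No other singleton works — e.g. {PriorPurchase} leaves P1 open — so {StoreType} is the unique smallest valid adjustment set.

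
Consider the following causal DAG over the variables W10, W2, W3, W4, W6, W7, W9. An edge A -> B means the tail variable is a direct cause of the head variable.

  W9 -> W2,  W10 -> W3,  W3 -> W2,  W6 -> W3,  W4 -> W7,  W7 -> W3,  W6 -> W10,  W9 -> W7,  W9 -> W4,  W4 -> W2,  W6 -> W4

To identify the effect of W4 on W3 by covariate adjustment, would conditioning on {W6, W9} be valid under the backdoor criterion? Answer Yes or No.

Yes

Backdoor paths from W4 to W3 (paths whose first edge points into W4):
  P1: W4 <- W6 -> W10 -> W3
  P2: W4 <- W6 -> W3
  P3: W4 <- W9 -> W7 -> W3
  P4: W4 <- W9 -> W2 <- W3
Condition 1 (no descendant of W4 in the set): holds — descendants of W4 are {W2, W3, W7}; none are in {W6, W9}.
Condition 2 (every backdoor path blocked by {W6, W9}):
  P1: blocked at fork node W6 ∈ conditioning set.
  P2: blocked at fork node W6 ∈ conditioning set.
  P3: blocked at fork node W9 ∈ conditioning set.
  P4: blocked at fork node W9 ∈ conditioning set.
{W6, W9} satisfies the backdoor criterion.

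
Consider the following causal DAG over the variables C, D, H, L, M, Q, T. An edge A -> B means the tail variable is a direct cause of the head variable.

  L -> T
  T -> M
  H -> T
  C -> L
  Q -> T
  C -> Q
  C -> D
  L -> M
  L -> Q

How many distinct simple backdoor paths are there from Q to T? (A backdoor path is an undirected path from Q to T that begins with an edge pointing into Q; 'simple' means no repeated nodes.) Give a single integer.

4

A backdoor path from Q to T is any simple undirected path whose first edge points into Q (i.e. leaves Q via a parent).
Parents of Q: {C, L}.
Enumerating:
  P1: Q <- C -> L -> T
  P2: Q <- C -> L -> M <- T
  P3: Q <- L -> T
  P4: Q <- L -> M <- T
That exhausts the simple backdoor paths. Count: 4.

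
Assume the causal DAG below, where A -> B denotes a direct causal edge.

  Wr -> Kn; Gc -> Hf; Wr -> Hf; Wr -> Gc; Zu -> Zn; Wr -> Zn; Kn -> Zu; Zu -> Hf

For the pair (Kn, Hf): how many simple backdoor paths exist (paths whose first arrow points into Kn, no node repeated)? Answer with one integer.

3

A backdoor path from Kn to Hf is any simple undirected path whose first edge points into Kn (i.e. leaves Kn via a parent).
Parents of Kn: {Wr}.
Enumerating:
  P1: Kn <- Wr -> Gc -> Hf
  P2: Kn <- Wr -> Hf
  P3: Kn <- Wr -> Zn <- Zu -> Hf
That exhausts the simple backdoor paths. Count: 3.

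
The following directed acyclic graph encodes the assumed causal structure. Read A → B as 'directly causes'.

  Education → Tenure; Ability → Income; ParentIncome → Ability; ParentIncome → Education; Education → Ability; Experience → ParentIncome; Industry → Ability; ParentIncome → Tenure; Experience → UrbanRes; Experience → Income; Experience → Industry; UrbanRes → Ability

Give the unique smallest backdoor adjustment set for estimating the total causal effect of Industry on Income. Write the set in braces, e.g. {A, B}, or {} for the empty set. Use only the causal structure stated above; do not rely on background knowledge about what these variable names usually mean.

{Experience}

Variables eligible for adjustment (non-descendants of Industry, excluding Industry and Income): {Education, Experience, ParentIncome, Tenure, UrbanRes}.
Backdoor paths from Industry to Income:
  P1: Industry <- Experience -> ParentIncome -> Education -> Ability -> Income
  P2: Industry <- Experience -> ParentIncome -> Ability -> Income
  P3: Industry <- Experience -> ParentIncome -> Tenure <- Education -> Ability -> Income
  P4: Industry <- Experience -> UrbanRes -> Ability -> Income
  P5: Industry <- Experience -> Income
The empty set is not sufficient: P1 (Industry <- Experience -> ParentIncome -> Education -> Ability -> Income) has no collider blocking it and no conditioned non-collider, so it is open.
Try {Experience}:
  P1: blocked at fork node Experience ∈ conditioning set.
  P2: blocked at fork node Experience ∈ conditioning set.
  P3: blocked at fork node Experience ∈ conditioning set.
  P4: blocked at fork node Experience ∈ conditioning set.
  P5: blocked at fork node Experience ∈ conditioning set.
{Experience} contains no descendant of Industry and blocks every backdoor path.
No other singleton works — e.g. {ParentIncome} leaves P4 open — so {Experience} is the unique smallest valid adjustment set.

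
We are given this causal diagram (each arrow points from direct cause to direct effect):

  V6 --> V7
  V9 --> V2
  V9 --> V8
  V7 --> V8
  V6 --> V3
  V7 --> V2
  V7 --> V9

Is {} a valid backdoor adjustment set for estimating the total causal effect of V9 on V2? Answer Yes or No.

Backdoor paths from V9 to V2 (paths whose first edge points into V9):
  P1: V9 <- V7 -> V2
Condition 1 (no descendant of V9 in the set): holds — descendants of V9 are {V2, V8}; none are in {}.
Condition 2 (every backdoor path blocked by {}):
  P1: open — no interior node is in the conditioning set.
{} does not satisfy the backdoor criterion.

No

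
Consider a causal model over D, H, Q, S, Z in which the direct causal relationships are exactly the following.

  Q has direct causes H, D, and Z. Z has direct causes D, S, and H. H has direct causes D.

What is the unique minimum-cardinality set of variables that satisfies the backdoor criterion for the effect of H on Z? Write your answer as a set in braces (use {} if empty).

{D}

Variables eligible for adjustment (non-descendants of H, excluding H and Z): {D, S}.
Backdoor paths from H to Z:
  P1: H <- D -> Z
  P2: H <- D -> Q <- Z
The empty set is not sufficient: P1 (H <- D -> Z) has no collider blocking it and no conditioned non-collider, so it is open.
Try {D}:
  P1: blocked at fork node D ∈ conditioning set.
  P2: blocked at fork node D ∈ conditioning set.
{D} contains no descendant of H and blocks every backdoor path.
No other singleton works — e.g. {S} leaves P1 open — so {D} is the unique smallest valid adjustment set.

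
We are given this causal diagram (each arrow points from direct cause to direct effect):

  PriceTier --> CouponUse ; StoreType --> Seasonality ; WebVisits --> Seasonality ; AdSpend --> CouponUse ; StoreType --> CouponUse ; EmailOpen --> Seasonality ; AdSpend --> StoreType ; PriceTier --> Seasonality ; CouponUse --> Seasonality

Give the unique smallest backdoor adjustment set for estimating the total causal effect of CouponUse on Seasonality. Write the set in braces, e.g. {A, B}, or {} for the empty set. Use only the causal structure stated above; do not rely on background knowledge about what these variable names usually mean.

Variables eligible for adjustment (non-descendants of CouponUse, excluding CouponUse and Seasonality): {AdSpend, EmailOpen, PriceTier, StoreType, WebVisits}.
Backdoor paths from CouponUse to Seasonality:
  P1: CouponUse <- AdSpend -> StoreType -> Seasonality
  P2: CouponUse <- PriceTier -> Seasonality
  P3: CouponUse <- StoreType -> Seasonality
The empty set is not sufficient: P1 (CouponUse <- AdSpend -> StoreType -> Seasonality) has no collider blocking it and no conditioned non-collider, so it is open.
Try {PriceTier, StoreType}:
  P1: blocked at chain node StoreType ∈ conditioning set.
  P2: blocked at fork node PriceTier ∈ conditioning set.
  P3: blocked at fork node StoreType ∈ conditioning set.
{PriceTier, StoreType} contains no descendant of CouponUse and blocks every backdoor path.
Every element of {PriceTier, StoreType} is needed (dropping PriceTier leaves P2 open; dropping StoreType leaves P1 open), so no proper subset is valid.
Among all size-2 subsets of the eligible variables, only {PriceTier, StoreType} blocks every backdoor path, so it is the unique smallest valid adjustment set.

{PriceTier, StoreType}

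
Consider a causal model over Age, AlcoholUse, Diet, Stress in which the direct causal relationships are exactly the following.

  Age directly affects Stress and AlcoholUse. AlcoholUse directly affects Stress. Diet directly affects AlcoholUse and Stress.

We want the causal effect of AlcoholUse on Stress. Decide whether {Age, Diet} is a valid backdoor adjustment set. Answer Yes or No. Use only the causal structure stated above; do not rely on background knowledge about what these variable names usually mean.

Backdoor paths from AlcoholUse to Stress (paths whose first edge points into AlcoholUse):
  P1: AlcoholUse <- Diet -> Stress
  P2: AlcoholUse <- Age -> Stress
Condition 1 (no descendant of AlcoholUse in the set): holds — descendants of AlcoholUse are {Stress}; none are in {Age, Diet}.
Condition 2 (every backdoor path blocked by {Age, Diet}):
  P1: blocked at fork node Diet ∈ conditioning set.
  P2: blocked at fork node Age ∈ conditioning set.
{Age, Diet} satisfies the backdoor criterion.

Yes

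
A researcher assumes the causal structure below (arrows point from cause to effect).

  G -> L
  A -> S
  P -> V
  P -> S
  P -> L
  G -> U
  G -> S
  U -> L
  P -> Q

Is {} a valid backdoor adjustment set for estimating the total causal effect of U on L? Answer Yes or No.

Backdoor paths from U to L (paths whose first edge points into U):
  P1: U <- G -> S <- P -> L
  P2: U <- G -> L
Condition 1 (no descendant of U in the set): holds — descendants of U are {L}; none are in {}.
Condition 2 (every backdoor path blocked by {}):
  P1: blocked at collider S (neither it nor any descendant is in the conditioning set).
  P2: open — no interior node is in the conditioning set.
{} does not satisfy the backdoor criterion.

No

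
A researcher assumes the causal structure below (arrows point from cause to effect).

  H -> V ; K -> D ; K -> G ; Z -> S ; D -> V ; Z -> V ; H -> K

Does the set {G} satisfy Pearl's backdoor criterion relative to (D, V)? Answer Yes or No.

Backdoor paths from D to V (paths whose first edge points into D):
  P1: D <- K <- H -> V
Condition 1 (no descendant of D in the set): holds — descendants of D are {V}; none are in {G}.
Condition 2 (every backdoor path blocked by {G}):
  P1: open — no interior node is in the conditioning set.
{G} does not satisfy the backdoor criterion.

No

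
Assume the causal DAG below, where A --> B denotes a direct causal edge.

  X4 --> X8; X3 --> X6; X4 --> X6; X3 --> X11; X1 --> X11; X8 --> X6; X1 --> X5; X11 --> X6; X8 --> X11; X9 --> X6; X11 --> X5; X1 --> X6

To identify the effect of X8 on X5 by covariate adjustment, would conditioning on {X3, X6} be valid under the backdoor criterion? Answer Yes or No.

No

Backdoor paths from X8 to X5 (paths whose first edge points into X8):
  P1: X8 <- X4 -> X6 <- X3 -> X11 <- X1 -> X5
  P2: X8 <- X4 -> X6 <- X3 -> X11 -> X5
  P3: X8 <- X4 -> X6 <- X1 -> X11 -> X5
  P4: X8 <- X4 -> X6 <- X1 -> X5
  P5: X8 <- X4 -> X6 <- X11 <- X1 -> X5
  P6: X8 <- X4 -> X6 <- X11 -> X5
Condition 1 (no descendant of X8 in the set): FAILS — X6 is a descendant of X8.
Condition 2 (every backdoor path blocked by {X3, X6}):
  P1: blocked at fork node X3 ∈ conditioning set.
  P2: blocked at fork node X3 ∈ conditioning set.
  P3: open — collider(s) X6 are conditioned on (or have a conditioned descendant) and no non-collider on the path is in the set.
  P4: open — collider(s) X6 are conditioned on (or have a conditioned descendant) and no non-collider on the path is in the set.
  P5: open — collider(s) X6 are conditioned on (or have a conditioned descendant) and no non-collider on the path is in the set.
  P6: open — collider(s) X6 are conditioned on (or have a conditioned descendant) and no non-collider on the path is in the set.
{X3, X6} does not satisfy the backdoor criterion.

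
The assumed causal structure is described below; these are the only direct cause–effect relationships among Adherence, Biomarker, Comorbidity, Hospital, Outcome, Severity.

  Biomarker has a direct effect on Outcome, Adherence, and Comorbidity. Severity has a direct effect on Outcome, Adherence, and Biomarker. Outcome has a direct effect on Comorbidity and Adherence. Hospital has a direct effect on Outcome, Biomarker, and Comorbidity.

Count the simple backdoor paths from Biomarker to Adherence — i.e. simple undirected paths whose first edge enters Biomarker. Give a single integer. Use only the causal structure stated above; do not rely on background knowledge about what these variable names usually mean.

6

A backdoor path from Biomarker to Adherence is any simple undirected path whose first edge points into Biomarker (i.e. leaves Biomarker via a parent).
Parents of Biomarker: {Hospital, Severity}.
Enumerating:
  P1: Biomarker <- Severity -> Outcome -> Adherence
  P2: Biomarker <- Severity -> Adherence
  P3: Biomarker <- Hospital -> Outcome <- Severity -> Adherence
  P4: Biomarker <- Hospital -> Outcome -> Adherence
  P5: Biomarker <- Hospital -> Comorbidity <- Outcome <- Severity -> Adherence
  P6: Biomarker <- Hospital -> Comorbidity <- Outcome -> Adherence
That exhausts the simple backdoor paths. Count: 6.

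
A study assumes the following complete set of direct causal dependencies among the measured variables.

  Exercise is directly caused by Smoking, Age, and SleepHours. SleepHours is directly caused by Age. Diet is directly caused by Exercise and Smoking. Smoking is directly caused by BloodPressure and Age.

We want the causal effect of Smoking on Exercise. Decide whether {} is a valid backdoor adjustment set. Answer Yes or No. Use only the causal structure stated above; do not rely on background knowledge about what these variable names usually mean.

No

Backdoor paths from Smoking to Exercise (paths whose first edge points into Smoking):
  P1: Smoking <- Age -> SleepHours -> Exercise
  P2: Smoking <- Age -> Exercise
Condition 1 (no descendant of Smoking in the set): holds — descendants of Smoking are {Diet, Exercise}; none are in {}.
Condition 2 (every backdoor path blocked by {}):
  P1: open — no interior node is in the conditioning set.
  P2: open — no interior node is in the conditioning set.
{} does not satisfy the backdoor criterion.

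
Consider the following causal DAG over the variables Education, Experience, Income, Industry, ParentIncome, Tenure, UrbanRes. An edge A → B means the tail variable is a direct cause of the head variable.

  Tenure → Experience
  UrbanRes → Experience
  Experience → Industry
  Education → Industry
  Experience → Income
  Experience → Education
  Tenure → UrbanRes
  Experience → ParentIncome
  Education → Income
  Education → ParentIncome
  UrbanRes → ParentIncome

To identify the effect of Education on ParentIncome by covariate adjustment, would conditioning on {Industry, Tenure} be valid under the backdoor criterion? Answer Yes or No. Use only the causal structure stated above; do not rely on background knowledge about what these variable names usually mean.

No

Backdoor paths from Education to ParentIncome (paths whose first edge points into Education):
  P1: Education <- Experience <- Tenure -> UrbanRes -> ParentIncome
  P2: Education <- Experience <- UrbanRes -> ParentIncome
  P3: Education <- Experience -> ParentIncome
Condition 1 (no descendant of Education in the set): FAILS — Industry is a descendant of Education.
Condition 2 (every backdoor path blocked by {Industry, Tenure}):
  P1: blocked at fork node Tenure ∈ conditioning set.
  P2: open — no interior node is in the conditioning set.
  P3: open — no interior node is in the conditioning set.
{Industry, Tenure} does not satisfy the backdoor criterion.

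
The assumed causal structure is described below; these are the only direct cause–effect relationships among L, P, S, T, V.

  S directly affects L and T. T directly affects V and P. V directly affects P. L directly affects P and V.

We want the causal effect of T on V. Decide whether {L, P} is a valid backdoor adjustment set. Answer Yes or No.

No

Backdoor paths from T to V (paths whose first edge points into T):
  P1: T <- S -> L -> V
  P2: T <- S -> L -> P <- V
Condition 1 (no descendant of T in the set): FAILS — P is a descendant of T.
Condition 2 (every backdoor path blocked by {L, P}):
  P1: blocked at chain node L ∈ conditioning set.
  P2: blocked at chain node L ∈ conditioning set.
{L, P} does not satisfy the backdoor criterion.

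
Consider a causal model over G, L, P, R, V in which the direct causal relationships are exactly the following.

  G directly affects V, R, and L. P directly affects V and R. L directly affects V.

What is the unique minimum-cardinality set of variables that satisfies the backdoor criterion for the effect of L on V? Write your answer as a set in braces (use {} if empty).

Variables eligible for adjustment (non-descendants of L, excluding L and V): {G, P, R}.
Backdoor paths from L to V:
  P1: L <- G -> V
  P2: L <- G -> R <- P -> V
The empty set is not sufficient: P1 (L <- G -> V) has no collider blocking it and no conditioned non-collider, so it is open.
Try {G}:
  P1: blocked at fork node G ∈ conditioning set.
  P2: blocked at fork node G ∈ conditioning set.
{G} contains no descendant of L and blocks every backdoor path.
No other singleton works — e.g. {P} leaves P1 open — so {G} is the unique smallest valid adjustment set.

{G}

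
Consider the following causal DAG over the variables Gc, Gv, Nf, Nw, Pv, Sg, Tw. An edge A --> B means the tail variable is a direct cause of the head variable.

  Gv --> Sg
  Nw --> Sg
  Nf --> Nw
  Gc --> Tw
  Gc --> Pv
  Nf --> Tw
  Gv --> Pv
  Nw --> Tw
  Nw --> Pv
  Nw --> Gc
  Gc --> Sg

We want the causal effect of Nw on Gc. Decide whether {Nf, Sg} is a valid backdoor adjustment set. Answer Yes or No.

No

Backdoor paths from Nw to Gc (paths whose first edge points into Nw):
  P1: Nw <- Nf -> Tw <- Gc
Condition 1 (no descendant of Nw in the set): FAILS — Sg is a descendant of Nw.
Condition 2 (every backdoor path blocked by {Nf, Sg}):
  P1: blocked at fork node Nf ∈ conditioning set.
{Nf, Sg} does not satisfy the backdoor criterion.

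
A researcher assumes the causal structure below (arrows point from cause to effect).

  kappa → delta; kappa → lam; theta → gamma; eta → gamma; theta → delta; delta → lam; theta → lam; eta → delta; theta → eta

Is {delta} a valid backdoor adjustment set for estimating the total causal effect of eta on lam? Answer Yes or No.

Backdoor paths from eta to lam (paths whose first edge points into eta):
  P1: eta <- theta -> delta <- kappa -> lam
  P2: eta <- theta -> delta -> lam
  P3: eta <- theta -> lam
Condition 1 (no descendant of eta in the set): FAILS — delta is a descendant of eta.
Condition 2 (every backdoor path blocked by {delta}):
  P1: open — collider(s) delta are conditioned on (or have a conditioned descendant) and no non-collider on the path is in the set.
  P2: blocked at chain node delta ∈ conditioning set.
  P3: open — no interior node is in the conditioning set.
{delta} does not satisfy the backdoor criterion.

No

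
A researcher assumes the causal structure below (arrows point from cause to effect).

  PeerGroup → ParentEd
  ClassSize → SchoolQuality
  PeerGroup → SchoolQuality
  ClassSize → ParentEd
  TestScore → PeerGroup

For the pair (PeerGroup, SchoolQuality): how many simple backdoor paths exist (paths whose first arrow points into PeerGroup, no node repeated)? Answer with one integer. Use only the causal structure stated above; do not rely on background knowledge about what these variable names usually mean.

A backdoor path from PeerGroup to SchoolQuality is any simple undirected path whose first edge points into PeerGroup (i.e. leaves PeerGroup via a parent).
Parents of PeerGroup: {TestScore}.
No simple path from any parent of PeerGroup reaches SchoolQuality without revisiting PeerGroup, so there are no backdoor paths.

0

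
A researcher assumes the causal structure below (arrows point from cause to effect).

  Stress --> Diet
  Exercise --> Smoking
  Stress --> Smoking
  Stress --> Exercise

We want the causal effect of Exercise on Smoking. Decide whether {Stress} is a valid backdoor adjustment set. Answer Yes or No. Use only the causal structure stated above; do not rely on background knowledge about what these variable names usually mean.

Yes

Backdoor paths from Exercise to Smoking (paths whose first edge points into Exercise):
  P1: Exercise <- Stress -> Smoking
Condition 1 (no descendant of Exercise in the set): holds — descendants of Exercise are {Smoking}; none are in {Stress}.
Condition 2 (every backdoor path blocked by {Stress}):
  P1: blocked at fork node Stress ∈ conditioning set.
{Stress} satisfies the backdoor criterion.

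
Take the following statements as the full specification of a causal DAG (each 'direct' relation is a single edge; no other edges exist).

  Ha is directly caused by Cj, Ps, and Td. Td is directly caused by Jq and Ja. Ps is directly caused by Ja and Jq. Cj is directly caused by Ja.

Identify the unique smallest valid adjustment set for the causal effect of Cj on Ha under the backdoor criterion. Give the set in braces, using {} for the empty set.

{Ja}

Variables eligible for adjustment (non-descendants of Cj, excluding Cj and Ha): {Ja, Jq, Ps, Td}.
Backdoor paths from Cj to Ha:
  P1: Cj <- Ja -> Td <- Jq -> Ps -> Ha
  P2: Cj <- Ja -> Td -> Ha
  P3: Cj <- Ja -> Ps <- Jq -> Td -> Ha
  P4: Cj <- Ja -> Ps -> Ha
The empty set is not sufficient: P2 (Cj <- Ja -> Td -> Ha) has no collider blocking it and no conditioned non-collider, so it is open.
Try {Ja}:
  P1: blocked at fork node Ja ∈ conditioning set.
  P2: blocked at fork node Ja ∈ conditioning set.
  P3: blocked at fork node Ja ∈ conditioning set.
  P4: blocked at fork node Ja ∈ conditioning set.
{Ja} contains no descendant of Cj and blocks every backdoor path.
No other singleton works — e.g. {Jq} leaves P2 open — so {Ja} is the unique smallest valid adjustment set.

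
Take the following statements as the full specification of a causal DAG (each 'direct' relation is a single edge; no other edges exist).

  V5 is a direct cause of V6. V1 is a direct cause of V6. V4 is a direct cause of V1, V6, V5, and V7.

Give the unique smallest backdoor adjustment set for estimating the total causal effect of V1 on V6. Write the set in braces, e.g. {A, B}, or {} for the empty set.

Variables eligible for adjustment (non-descendants of V1, excluding V1 and V6): {V4, V5, V7}.
Backdoor paths from V1 to V6:
  P1: V1 <- V4 -> V5 -> V6
  P2: V1 <- V4 -> V6
The empty set is not sufficient: P1 (V1 <- V4 -> V5 -> V6) has no collider blocking it and no conditioned non-collider, so it is open.
Try {V4}:
  P1: blocked at fork node V4 ∈ conditioning set.
  P2: blocked at fork node V4 ∈ conditioning set.
{V4} contains no descendant of V1 and blocks every backdoor path.
No other singleton works — e.g. {V5} leaves P2 open — so {V4} is the unique smallest valid adjustment set.

{V4}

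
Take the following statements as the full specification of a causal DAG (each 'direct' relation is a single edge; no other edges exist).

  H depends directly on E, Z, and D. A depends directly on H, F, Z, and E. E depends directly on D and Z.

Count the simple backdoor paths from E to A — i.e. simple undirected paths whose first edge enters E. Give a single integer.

A backdoor path from E to A is any simple undirected path whose first edge points into E (i.e. leaves E via a parent).
Parents of E: {D, Z}.
Enumerating:
  P1: E <- D -> H <- Z -> A
  P2: E <- D -> H -> A
  P3: E <- Z -> H -> A
  P4: E <- Z -> A
That exhausts the simple backdoor paths. Count: 4.

4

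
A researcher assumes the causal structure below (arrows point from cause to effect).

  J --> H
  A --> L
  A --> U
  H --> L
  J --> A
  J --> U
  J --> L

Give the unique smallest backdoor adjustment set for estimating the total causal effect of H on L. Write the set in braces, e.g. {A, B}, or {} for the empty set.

{J}

Variables eligible for adjustment (non-descendants of H, excluding H and L): {A, J, U}.
Backdoor paths from H to L:
  P1: H <- J -> A -> L
  P2: H <- J -> L
  P3: H <- J -> U <- A -> L
The empty set is not sufficient: P1 (H <- J -> A -> L) has no collider blocking it and no conditioned non-collider, so it is open.
Try {J}:
  P1: blocked at fork node J ∈ conditioning set.
  P2: blocked at fork node J ∈ conditioning set.
  P3: blocked at fork node J ∈ conditioning set.
{J} contains no descendant of H and blocks every backdoor path.
No other singleton works — e.g. {A} leaves P2 open — so {J} is the unique smallest valid adjustment set.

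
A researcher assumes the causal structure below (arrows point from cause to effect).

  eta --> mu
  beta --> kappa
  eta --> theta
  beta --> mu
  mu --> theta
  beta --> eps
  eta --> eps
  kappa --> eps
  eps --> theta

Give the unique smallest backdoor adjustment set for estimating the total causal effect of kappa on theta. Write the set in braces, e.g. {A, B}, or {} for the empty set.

Variables eligible for adjustment (non-descendants of kappa, excluding kappa and theta): {beta, eta, mu}.
Backdoor paths from kappa to theta:
  P1: kappa <- beta -> mu <- eta -> eps -> theta
  P2: kappa <- beta -> mu <- eta -> theta
  P3: kappa <- beta -> mu -> theta
  P4: kappa <- beta -> eps <- eta -> mu -> theta
  P5: kappa <- beta -> eps <- eta -> theta
  P6: kappa <- beta -> eps -> theta
The empty set is not sufficient: P3 (kappa <- beta -> mu -> theta) has no collider blocking it and no conditioned non-collider, so it is open.
Try {beta}:
  P1: blocked at fork node beta ∈ conditioning set.
  P2: blocked at fork node beta ∈ conditioning set.
  P3: blocked at fork node beta ∈ conditioning set.
  P4: blocked at fork node beta ∈ conditioning set.
  P5: blocked at fork node beta ∈ conditioning set.
  P6: blocked at fork node beta ∈ conditioning set.
{beta} contains no descendant of kappa and blocks every backdoor path.
No other singleton works — e.g. {eta} leaves P3 open — so {beta} is the unique smallest valid adjustment set.

{beta}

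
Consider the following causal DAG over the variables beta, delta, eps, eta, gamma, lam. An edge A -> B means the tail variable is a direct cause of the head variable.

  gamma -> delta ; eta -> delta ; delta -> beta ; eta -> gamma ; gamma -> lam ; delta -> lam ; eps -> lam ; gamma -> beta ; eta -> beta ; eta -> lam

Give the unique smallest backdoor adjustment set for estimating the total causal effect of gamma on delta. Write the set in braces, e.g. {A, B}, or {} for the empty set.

Variables eligible for adjustment (non-descendants of gamma, excluding gamma and delta): {eps, eta}.
Backdoor paths from gamma to delta:
  P1: gamma <- eta -> delta
  P2: gamma <- eta -> beta <- delta
  P3: gamma <- eta -> lam <- delta
The empty set is not sufficient: P1 (gamma <- eta -> delta) has no collider blocking it and no conditioned non-collider, so it is open.
Try {eta}:
  P1: blocked at fork node eta ∈ conditioning set.
  P2: blocked at fork node eta ∈ conditioning set.
  P3: blocked at fork node eta ∈ conditioning set.
{eta} contains no descendant of gamma and blocks every backdoor path.
No other singleton works — e.g. {eps} leaves P1 open — so {eta} is the unique smallest valid adjustment set.

{eta}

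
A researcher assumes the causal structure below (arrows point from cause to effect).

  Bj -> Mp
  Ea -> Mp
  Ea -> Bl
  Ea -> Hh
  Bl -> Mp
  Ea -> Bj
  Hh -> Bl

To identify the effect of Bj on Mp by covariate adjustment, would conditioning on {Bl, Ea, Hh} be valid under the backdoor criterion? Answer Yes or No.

Yes

Backdoor paths from Bj to Mp (paths whose first edge points into Bj):
  P1: Bj <- Ea -> Hh -> Bl -> Mp
  P2: Bj <- Ea -> Bl -> Mp
  P3: Bj <- Ea -> Mp
Condition 1 (no descendant of Bj in the set): holds — descendants of Bj are {Mp}; none are in {Bl, Ea, Hh}.
Condition 2 (every backdoor path blocked by {Bl, Ea, Hh}):
  P1: blocked at fork node Ea ∈ conditioning set.
  P2: blocked at fork node Ea ∈ conditioning set.
  P3: blocked at fork node Ea ∈ conditioning set.
{Bl, Ea, Hh} satisfies the backdoor criterion.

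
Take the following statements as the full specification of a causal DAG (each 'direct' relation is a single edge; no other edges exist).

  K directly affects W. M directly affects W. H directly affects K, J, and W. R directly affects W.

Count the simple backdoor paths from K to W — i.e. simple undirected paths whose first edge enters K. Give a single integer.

1

A backdoor path from K to W is any simple undirected path whose first edge points into K (i.e. leaves K via a parent).
Parents of K: {H}.
Enumerating:
  P1: K <- H -> W
That exhausts the simple backdoor paths. Count: 1.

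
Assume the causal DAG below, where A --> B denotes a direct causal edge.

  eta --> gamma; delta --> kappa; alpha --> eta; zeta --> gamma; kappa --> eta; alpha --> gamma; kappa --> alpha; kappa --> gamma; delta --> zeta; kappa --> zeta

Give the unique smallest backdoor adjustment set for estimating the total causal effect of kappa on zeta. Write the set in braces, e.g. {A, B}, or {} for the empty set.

Variables eligible for adjustment (non-descendants of kappa, excluding kappa and zeta): {delta}.
Backdoor paths from kappa to zeta:
  P1: kappa <- delta -> zeta
The empty set is not sufficient: P1 (kappa <- delta -> zeta) has no collider blocking it and no conditioned non-collider, so it is open.
Try {delta}:
  P1: blocked at fork node delta ∈ conditioning set.
{delta} contains no descendant of kappa and blocks every backdoor path.
{delta} is the unique smallest valid adjustment set.

{delta}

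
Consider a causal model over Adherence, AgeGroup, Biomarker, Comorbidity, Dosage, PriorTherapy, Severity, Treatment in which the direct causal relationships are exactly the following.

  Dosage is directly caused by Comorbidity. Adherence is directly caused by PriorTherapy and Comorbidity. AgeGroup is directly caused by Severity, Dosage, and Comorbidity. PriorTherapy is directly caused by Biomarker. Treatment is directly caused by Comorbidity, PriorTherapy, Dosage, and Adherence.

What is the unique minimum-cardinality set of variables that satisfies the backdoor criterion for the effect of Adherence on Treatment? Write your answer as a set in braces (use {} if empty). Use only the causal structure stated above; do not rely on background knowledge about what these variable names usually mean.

{Comorbidity, PriorTherapy}

Variables eligible for adjustment (non-descendants of Adherence, excluding Adherence and Treatment): {AgeGroup, Biomarker, Comorbidity, Dosage, PriorTherapy, Severity}.
Backdoor paths from Adherence to Treatment:
  P1: Adherence <- Comorbidity -> Dosage -> Treatment
  P2: Adherence <- Comorbidity -> Treatment
  P3: Adherence <- Comorbidity -> AgeGroup <- Dosage -> Treatment
  P4: Adherence <- PriorTherapy -> Treatment
The empty set is not sufficient: P1 (Adherence <- Comorbidity -> Dosage -> Treatment) has no collider blocking it and no conditioned non-collider, so it is open.
Try {Comorbidity, PriorTherapy}:
  P1: blocked at fork node Comorbidity ∈ conditioning set.
  P2: blocked at fork node Comorbidity ∈ conditioning set.
  P3: blocked at fork node Comorbidity ∈ conditioning set.
  P4: blocked at fork node PriorTherapy ∈ conditioning set.
{Comorbidity, PriorTherapy} contains no descendant of Adherence and blocks every backdoor path.
Every element of {Comorbidity, PriorTherapy} is needed (dropping Comorbidity leaves P1 open; dropping PriorTherapy leaves P4 open), so no proper subset is valid.
Among all size-2 subsets of the eligible variables, only {Comorbidity, PriorTherapy} blocks every backdoor path, so it is the unique smallest valid adjustment set.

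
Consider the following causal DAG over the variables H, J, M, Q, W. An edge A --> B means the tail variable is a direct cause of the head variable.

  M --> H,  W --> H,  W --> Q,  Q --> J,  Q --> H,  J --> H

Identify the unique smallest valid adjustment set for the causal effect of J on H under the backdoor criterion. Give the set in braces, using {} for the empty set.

Variables eligible for adjustment (non-descendants of J, excluding J and H): {M, Q, W}.
Backdoor paths from J to H:
  P1: J <- Q <- W -> H
  P2: J <- Q -> H
The empty set is not sufficient: P1 (J <- Q <- W -> H) has no collider blocking it and no conditioned non-collider, so it is open.
Try {Q}:
  P1: blocked at chain node Q ∈ conditioning set.
  P2: blocked at fork node Q ∈ conditioning set.
{Q} contains no descendant of J and blocks every backdoor path.
No other singleton works — e.g. {W} leaves P2 open — so {Q} is the unique smallest valid adjustment set.

{Q}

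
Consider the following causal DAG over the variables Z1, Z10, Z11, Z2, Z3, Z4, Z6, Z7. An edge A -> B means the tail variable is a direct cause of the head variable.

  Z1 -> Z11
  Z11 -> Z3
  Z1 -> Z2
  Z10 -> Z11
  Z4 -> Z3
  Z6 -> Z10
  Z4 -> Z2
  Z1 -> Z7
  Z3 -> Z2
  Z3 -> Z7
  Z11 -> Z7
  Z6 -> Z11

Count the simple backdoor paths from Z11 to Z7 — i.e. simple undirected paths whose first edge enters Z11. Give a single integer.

A backdoor path from Z11 to Z7 is any simple undirected path whose first edge points into Z11 (i.e. leaves Z11 via a parent).
Parents of Z11: {Z1, Z10, Z6}.
Enumerating:
  P1: Z11 <- Z1 -> Z7
  P2: Z11 <- Z1 -> Z2 <- Z4 -> Z3 -> Z7
  P3: Z11 <- Z1 -> Z2 <- Z3 -> Z7
That exhausts the simple backdoor paths. Count: 3.

3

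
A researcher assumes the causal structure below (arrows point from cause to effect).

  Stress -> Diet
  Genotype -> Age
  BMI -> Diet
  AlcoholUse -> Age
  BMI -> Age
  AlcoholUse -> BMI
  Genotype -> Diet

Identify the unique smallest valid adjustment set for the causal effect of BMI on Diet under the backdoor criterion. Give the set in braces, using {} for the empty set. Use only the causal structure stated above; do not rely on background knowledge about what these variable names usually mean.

{}

Variables eligible for adjustment (non-descendants of BMI, excluding BMI and Diet): {AlcoholUse, Genotype, Stress}.
Backdoor paths from BMI to Diet:
  P1: BMI <- AlcoholUse -> Age <- Genotype -> Diet
Each backdoor path contains an unconditioned collider, so every path is already blocked with the empty conditioning set:
  P1: blocked at collider Age (neither it nor any descendant is in the conditioning set).
The empty set is therefore the unique smallest valid set.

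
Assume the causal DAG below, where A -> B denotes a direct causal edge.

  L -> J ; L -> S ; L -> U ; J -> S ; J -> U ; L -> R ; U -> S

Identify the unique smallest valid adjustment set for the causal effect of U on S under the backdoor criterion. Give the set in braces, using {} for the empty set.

Variables eligible for adjustment (non-descendants of U, excluding U and S): {J, L, R}.
Backdoor paths from U to S:
  P1: U <- L -> J -> S
  P2: U <- L -> S
  P3: U <- J <- L -> S
  P4: U <- J -> S
The empty set is not sufficient: P1 (U <- L -> J -> S) has no collider blocking it and no conditioned non-collider, so it is open.
Try {J, L}:
  P1: blocked at fork node L ∈ conditioning set.
  P2: blocked at fork node L ∈ conditioning set.
  P3: blocked at chain node J ∈ conditioning set.
  P4: blocked at fork node J ∈ conditioning set.
{J, L} contains no descendant of U and blocks every backdoor path.
Every element of {J, L} is needed (dropping J leaves P4 open; dropping L leaves P2 open), so no proper subset is valid.
Among all size-2 subsets of the eligible variables, only {J, L} blocks every backdoor path, so it is the unique smallest valid adjustment set.

{J, L}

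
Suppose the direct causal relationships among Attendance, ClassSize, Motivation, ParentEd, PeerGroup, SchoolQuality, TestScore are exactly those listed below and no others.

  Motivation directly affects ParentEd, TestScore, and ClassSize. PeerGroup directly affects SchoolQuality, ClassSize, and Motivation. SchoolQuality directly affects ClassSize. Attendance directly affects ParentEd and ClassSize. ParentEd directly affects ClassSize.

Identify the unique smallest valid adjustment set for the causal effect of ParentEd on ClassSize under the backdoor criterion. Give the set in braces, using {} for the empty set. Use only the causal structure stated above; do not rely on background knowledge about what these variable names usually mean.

Variables eligible for adjustment (non-descendants of ParentEd, excluding ParentEd and ClassSize): {Attendance, Motivation, PeerGroup, SchoolQuality, TestScore}.
Backdoor paths from ParentEd to ClassSize:
  P1: ParentEd <- Attendance -> ClassSize
  P2: ParentEd <- Motivation <- PeerGroup -> SchoolQuality -> ClassSize
  P3: ParentEd <- Motivation <- PeerGroup -> ClassSize
  P4: ParentEd <- Motivation -> ClassSize
The empty set is not sufficient: P1 (ParentEd <- Attendance -> ClassSize) has no collider blocking it and no conditioned non-collider, so it is open.
Try {Attendance, Motivation}:
  P1: blocked at fork node Attendance ∈ conditioning set.
  P2: blocked at chain node Motivation ∈ conditioning set.
  P3: blocked at chain node Motivation ∈ conditioning set.
  P4: blocked at fork node Motivation ∈ conditioning set.
{Attendance, Motivation} contains no descendant of ParentEd and blocks every backdoor path.
Every element of {Attendance, Motivation} is needed (dropping Attendance leaves P1 open; dropping Motivation leaves P2 open), so no proper subset is valid.
Among all size-2 subsets of the eligible variables, only {Attendance, Motivation} blocks every backdoor path, so it is the unique smallest valid adjustment set.

{Attendance, Motivation}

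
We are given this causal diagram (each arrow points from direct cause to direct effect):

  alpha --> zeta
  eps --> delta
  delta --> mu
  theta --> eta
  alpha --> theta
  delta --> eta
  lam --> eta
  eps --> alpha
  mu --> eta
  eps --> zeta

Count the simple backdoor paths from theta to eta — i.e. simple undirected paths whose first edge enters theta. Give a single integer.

4

A backdoor path from theta to eta is any simple undirected path whose first edge points into theta (i.e. leaves theta via a parent).
Parents of theta: {alpha}.
Enumerating:
  P1: theta <- alpha <- eps -> delta -> mu -> eta
  P2: theta <- alpha <- eps -> delta -> eta
  P3: theta <- alpha -> zeta <- eps -> delta -> mu -> eta
  P4: theta <- alpha -> zeta <- eps -> delta -> eta
That exhausts the simple backdoor paths. Count: 4.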